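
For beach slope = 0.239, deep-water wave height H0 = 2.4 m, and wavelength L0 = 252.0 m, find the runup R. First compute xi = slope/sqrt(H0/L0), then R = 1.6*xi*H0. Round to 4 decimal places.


xi = slope / sqrt(H0/L0)
H0/L0 = 2.4/252.0 = 0.009524
sqrt(0.009524) = 0.097590
xi = 0.239 / 0.097590 = 2.449021
R = 1.6 * xi * H0 = 1.6 * 2.449021 * 2.4
R = 9.4042 m

9.4042


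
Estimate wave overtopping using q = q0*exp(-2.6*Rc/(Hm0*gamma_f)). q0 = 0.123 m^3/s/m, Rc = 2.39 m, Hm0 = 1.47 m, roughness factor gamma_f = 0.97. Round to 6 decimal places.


q = q0 * exp(-2.6 * Rc / (Hm0 * gamma_f))
Exponent = -2.6 * 2.39 / (1.47 * 0.97)
= -2.6 * 2.39 / 1.4259
= -4.357949
exp(-4.357949) = 0.012805
q = 0.123 * 0.012805
q = 0.001575 m^3/s/m

0.001575


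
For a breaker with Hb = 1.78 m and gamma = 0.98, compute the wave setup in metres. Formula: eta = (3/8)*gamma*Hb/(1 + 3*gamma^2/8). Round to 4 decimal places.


eta = (3/8) * gamma * Hb / (1 + 3*gamma^2/8)
Numerator = (3/8) * 0.98 * 1.78 = 0.654150
Denominator = 1 + 3*0.98^2/8 = 1 + 0.360150 = 1.360150
eta = 0.654150 / 1.360150
eta = 0.4809 m

0.4809


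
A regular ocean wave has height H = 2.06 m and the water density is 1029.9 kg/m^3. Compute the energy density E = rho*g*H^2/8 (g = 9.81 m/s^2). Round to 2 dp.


E = (1/8) * rho * g * H^2
E = (1/8) * 1029.9 * 9.81 * 2.06^2
E = 0.125 * 1029.9 * 9.81 * 4.2436
E = 5359.31 J/m^2

5359.31


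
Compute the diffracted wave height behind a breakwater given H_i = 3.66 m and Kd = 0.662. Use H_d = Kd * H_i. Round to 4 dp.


H_d = Kd * H_i
H_d = 0.662 * 3.66
H_d = 2.4229 m

2.4229


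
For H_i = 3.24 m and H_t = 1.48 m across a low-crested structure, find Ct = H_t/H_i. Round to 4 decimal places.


Ct = H_t / H_i
Ct = 1.48 / 3.24
Ct = 0.4568

0.4568


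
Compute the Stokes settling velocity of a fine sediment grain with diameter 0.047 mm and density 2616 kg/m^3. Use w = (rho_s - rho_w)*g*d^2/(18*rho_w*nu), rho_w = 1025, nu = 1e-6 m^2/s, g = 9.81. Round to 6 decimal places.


w = (rho_s - rho_w) * g * d^2 / (18 * rho_w * nu)
d = 0.047 mm = 0.000047 m
rho_s - rho_w = 2616 - 1025 = 1591
Numerator = 1591 * 9.81 * (0.000047)^2 = 0.000034477431
Denominator = 18 * 1025 * 1e-6 = 0.018450
w = 0.001869 m/s

0.001869


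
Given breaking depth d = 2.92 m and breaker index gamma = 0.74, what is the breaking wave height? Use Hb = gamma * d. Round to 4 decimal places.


Hb = gamma * d
Hb = 0.74 * 2.92
Hb = 2.1608 m

2.1608


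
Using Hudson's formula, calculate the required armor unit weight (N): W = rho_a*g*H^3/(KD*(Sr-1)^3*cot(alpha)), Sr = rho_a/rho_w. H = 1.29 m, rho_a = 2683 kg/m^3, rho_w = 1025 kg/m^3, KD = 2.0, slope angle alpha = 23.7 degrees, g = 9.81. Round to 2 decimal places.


Sr = rho_a / rho_w = 2683 / 1025 = 2.617561
(Sr - 1) = 1.617561
(Sr - 1)^3 = 4.232354
cot(23.7) = 1 / tan(23.7) = 1 / 0.438969 = 2.278064
Numerator = 2683 * 9.81 * 1.29^3 = 56501.3482
Denominator = 2.0 * 4.232354 * 2.278064 = 19.283143
W = 56501.3482 / 19.283143
W = 2930.09 N

2930.09


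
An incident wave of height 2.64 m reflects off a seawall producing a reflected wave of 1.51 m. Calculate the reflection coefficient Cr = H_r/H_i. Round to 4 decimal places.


Cr = H_r / H_i
Cr = 1.51 / 2.64
Cr = 0.5720

0.5720


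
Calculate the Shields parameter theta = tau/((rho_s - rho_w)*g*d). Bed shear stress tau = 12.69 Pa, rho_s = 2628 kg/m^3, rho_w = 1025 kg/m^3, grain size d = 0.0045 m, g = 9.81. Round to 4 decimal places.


theta = tau / ((rho_s - rho_w) * g * d)
rho_s - rho_w = 2628 - 1025 = 1603
Denominator = 1603 * 9.81 * 0.0045 = 70.764435
theta = 12.69 / 70.764435
theta = 0.1793

0.1793


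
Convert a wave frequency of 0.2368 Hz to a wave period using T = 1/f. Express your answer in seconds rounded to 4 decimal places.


T = 1 / f
T = 1 / 0.2368
T = 4.2230 s

4.2230


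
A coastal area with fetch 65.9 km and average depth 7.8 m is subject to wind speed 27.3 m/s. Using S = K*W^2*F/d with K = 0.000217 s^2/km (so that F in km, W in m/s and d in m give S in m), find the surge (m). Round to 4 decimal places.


S = K * W^2 * F / d
W^2 = 27.3^2 = 745.29
S = 0.000217 * 745.29 * 65.9 / 7.8
Numerator = 0.000217 * 745.29 * 65.9 = 10.657871
S = 10.657871 / 7.8 = 1.3664 m

1.3664


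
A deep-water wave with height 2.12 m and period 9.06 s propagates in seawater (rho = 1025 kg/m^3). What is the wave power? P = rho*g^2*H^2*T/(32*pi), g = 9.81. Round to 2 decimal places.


P = rho * g^2 * H^2 * T / (32 * pi)
P = 1025 * 9.81^2 * 2.12^2 * 9.06 / (32 * pi)
P = 1025 * 96.2361 * 4.4944 * 9.06 / 100.53096
P = 39954.15 W/m

39954.15


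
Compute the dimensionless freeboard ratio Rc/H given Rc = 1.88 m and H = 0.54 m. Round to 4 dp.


Relative freeboard = Rc / H
= 1.88 / 0.54
= 3.4815

3.4815


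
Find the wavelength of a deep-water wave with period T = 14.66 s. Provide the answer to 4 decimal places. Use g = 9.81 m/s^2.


L0 = g * T^2 / (2 * pi)
L0 = 9.81 * 14.66^2 / (2 * pi)
L0 = 9.81 * 214.9156 / 6.28319
L0 = 2108.3220 / 6.28319
L0 = 335.5499 m

335.5499


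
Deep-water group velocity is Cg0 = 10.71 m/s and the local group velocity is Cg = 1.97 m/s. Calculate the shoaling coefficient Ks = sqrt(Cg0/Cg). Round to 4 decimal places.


Ks = sqrt(Cg0 / Cg)
Ks = sqrt(10.71 / 1.97)
Ks = sqrt(5.4365)
Ks = 2.3316

2.3316


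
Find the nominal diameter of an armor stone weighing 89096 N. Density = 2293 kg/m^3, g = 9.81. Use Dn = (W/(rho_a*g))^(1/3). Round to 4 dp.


V = W / (rho_a * g)
V = 89096 / (2293 * 9.81)
V = 89096 / 22494.33
V = 3.960820 m^3
Dn = V^(1/3) = 3.960820^(1/3)
Dn = 1.5822 m

1.5822


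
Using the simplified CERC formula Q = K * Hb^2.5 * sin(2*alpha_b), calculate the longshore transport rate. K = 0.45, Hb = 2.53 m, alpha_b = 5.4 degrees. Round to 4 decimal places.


Q = K * Hb^2.5 * sin(2 * alpha_b)
Hb^2.5 = 2.53^2.5 = 10.181255
sin(2 * 5.4) = sin(10.8) = 0.187381
Q = 0.45 * 10.181255 * 0.187381
Q = 0.8585 m^3/s

0.8585


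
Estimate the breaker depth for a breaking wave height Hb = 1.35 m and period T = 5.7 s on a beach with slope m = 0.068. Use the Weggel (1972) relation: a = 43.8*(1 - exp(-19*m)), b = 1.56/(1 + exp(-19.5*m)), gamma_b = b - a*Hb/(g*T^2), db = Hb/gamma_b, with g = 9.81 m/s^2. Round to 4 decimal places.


a = 43.8 * (1 - exp(-19 * m))
exp(-19 * 0.068) = exp(-1.2920) = 0.274721
a = 43.8 * (1 - 0.274721) = 31.767229
b = 1.56 / (1 + exp(-19.5 * m))
exp(-19.5 * 0.068) = exp(-1.3260) = 0.265537
b = 1.56 / (1 + 0.265537) = 1.232678
Hb / (g * T^2) = 1.35 / (9.81 * 5.7^2) = 1.35 / 318.7269 = 0.00423560
gamma_b = b - a * Hb/(g*T^2) = 1.232678 - 31.767229 * 0.00423560 = 1.098125
db = Hb / gamma_b = 1.35 / 1.098125
db = 1.2294 m

1.2294


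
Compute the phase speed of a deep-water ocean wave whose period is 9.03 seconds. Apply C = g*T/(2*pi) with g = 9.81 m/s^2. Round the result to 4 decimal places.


We use the deep-water celerity formula:
C = g * T / (2 * pi)
C = 9.81 * 9.03 / (2 * 3.14159...)
C = 88.584300 / 6.283185
C = 14.0986 m/s

14.0986


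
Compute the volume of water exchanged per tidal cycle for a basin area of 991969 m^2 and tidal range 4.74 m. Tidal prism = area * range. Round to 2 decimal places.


Tidal prism = Area * Tidal range
P = 991969 * 4.74
P = 4701933.06 m^3

4701933.06


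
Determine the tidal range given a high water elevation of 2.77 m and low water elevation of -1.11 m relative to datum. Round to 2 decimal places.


Tidal range = High water - Low water
Tidal range = 2.77 - (-1.11)
Tidal range = 3.88 m

3.88


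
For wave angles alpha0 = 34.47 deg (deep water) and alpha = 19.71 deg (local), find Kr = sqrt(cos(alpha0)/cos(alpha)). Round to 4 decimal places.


Kr = sqrt(cos(alpha0) / cos(alpha))
cos(34.47) = 0.824423
cos(19.71) = 0.941412
Kr = sqrt(0.824423 / 0.941412)
Kr = sqrt(0.875730)
Kr = 0.9358

0.9358


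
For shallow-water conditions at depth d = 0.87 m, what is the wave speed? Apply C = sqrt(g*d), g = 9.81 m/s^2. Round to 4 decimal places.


Using the shallow-water approximation:
C = sqrt(g * d) = sqrt(9.81 * 0.87)
C = sqrt(8.5347)
C = 2.9214 m/s

2.9214


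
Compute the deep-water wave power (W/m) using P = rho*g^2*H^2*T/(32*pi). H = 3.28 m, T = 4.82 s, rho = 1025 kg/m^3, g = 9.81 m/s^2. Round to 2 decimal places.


P = rho * g^2 * H^2 * T / (32 * pi)
P = 1025 * 9.81^2 * 3.28^2 * 4.82 / (32 * pi)
P = 1025 * 96.2361 * 10.7584 * 4.82 / 100.53096
P = 50881.13 W/m

50881.13


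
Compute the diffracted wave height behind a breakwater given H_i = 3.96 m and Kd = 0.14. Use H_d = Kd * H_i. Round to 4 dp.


H_d = Kd * H_i
H_d = 0.14 * 3.96
H_d = 0.5544 m

0.5544


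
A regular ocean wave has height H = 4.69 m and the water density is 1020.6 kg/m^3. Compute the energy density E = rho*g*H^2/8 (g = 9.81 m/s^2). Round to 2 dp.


E = (1/8) * rho * g * H^2
E = (1/8) * 1020.6 * 9.81 * 4.69^2
E = 0.125 * 1020.6 * 9.81 * 21.9961
E = 27528.36 J/m^2

27528.36


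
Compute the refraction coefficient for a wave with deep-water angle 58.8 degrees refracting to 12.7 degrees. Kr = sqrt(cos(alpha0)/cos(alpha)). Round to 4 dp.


Kr = sqrt(cos(alpha0) / cos(alpha))
cos(58.8) = 0.518027
cos(12.7) = 0.975535
Kr = sqrt(0.518027 / 0.975535)
Kr = sqrt(0.531019)
Kr = 0.7287

0.7287


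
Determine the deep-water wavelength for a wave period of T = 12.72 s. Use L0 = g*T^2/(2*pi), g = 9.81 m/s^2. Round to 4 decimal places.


L0 = g * T^2 / (2 * pi)
L0 = 9.81 * 12.72^2 / (2 * pi)
L0 = 9.81 * 161.7984 / 6.28319
L0 = 1587.2423 / 6.28319
L0 = 252.6175 m

252.6175


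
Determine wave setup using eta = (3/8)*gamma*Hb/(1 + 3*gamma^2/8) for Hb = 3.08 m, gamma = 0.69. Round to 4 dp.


eta = (3/8) * gamma * Hb / (1 + 3*gamma^2/8)
Numerator = (3/8) * 0.69 * 3.08 = 0.796950
Denominator = 1 + 3*0.69^2/8 = 1 + 0.178538 = 1.178538
eta = 0.796950 / 1.178538
eta = 0.6762 m

0.6762


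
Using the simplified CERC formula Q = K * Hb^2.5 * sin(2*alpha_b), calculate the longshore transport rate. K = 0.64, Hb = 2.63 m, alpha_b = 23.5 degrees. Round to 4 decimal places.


Q = K * Hb^2.5 * sin(2 * alpha_b)
Hb^2.5 = 2.63^2.5 = 11.217327
sin(2 * 23.5) = sin(47.0) = 0.731354
Q = 0.64 * 11.217327 * 0.731354
Q = 5.2505 m^3/s

5.2505


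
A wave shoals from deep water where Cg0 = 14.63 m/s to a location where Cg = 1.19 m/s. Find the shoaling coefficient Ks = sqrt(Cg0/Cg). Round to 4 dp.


Ks = sqrt(Cg0 / Cg)
Ks = sqrt(14.63 / 1.19)
Ks = sqrt(12.2941)
Ks = 3.5063

3.5063


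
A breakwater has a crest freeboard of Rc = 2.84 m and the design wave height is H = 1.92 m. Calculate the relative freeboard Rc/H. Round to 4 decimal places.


Relative freeboard = Rc / H
= 2.84 / 1.92
= 1.4792

1.4792


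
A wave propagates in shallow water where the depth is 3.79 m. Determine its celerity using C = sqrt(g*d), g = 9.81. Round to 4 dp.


Using the shallow-water approximation:
C = sqrt(g * d) = sqrt(9.81 * 3.79)
C = sqrt(37.1799)
C = 6.0975 m/s

6.0975


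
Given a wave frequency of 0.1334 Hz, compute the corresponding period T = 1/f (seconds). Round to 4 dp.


T = 1 / f
T = 1 / 0.1334
T = 7.4963 s

7.4963


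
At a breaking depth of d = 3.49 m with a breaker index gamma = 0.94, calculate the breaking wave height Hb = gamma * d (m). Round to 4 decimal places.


Hb = gamma * d
Hb = 0.94 * 3.49
Hb = 3.2806 m

3.2806


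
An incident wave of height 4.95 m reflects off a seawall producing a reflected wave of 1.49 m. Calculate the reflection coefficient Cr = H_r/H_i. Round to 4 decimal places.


Cr = H_r / H_i
Cr = 1.49 / 4.95
Cr = 0.3010

0.3010


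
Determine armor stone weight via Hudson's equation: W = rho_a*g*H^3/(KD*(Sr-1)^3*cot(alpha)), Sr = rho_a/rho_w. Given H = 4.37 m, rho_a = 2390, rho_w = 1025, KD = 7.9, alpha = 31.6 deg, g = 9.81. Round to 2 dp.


Sr = rho_a / rho_w = 2390 / 1025 = 2.331707
(Sr - 1) = 1.331707
(Sr - 1)^3 = 2.361709
cot(31.6) = 1 / tan(31.6) = 1 / 0.615204 = 1.625477
Numerator = 2390 * 9.81 * 4.37^3 = 1956641.3137
Denominator = 7.9 * 2.361709 * 1.625477 = 30.327333
W = 1956641.3137 / 30.327333
W = 64517.42 N

64517.42


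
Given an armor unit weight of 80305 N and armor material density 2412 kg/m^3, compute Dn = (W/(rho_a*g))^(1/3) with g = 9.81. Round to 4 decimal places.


V = W / (rho_a * g)
V = 80305 / (2412 * 9.81)
V = 80305 / 23661.72
V = 3.393878 m^3
Dn = V^(1/3) = 3.393878^(1/3)
Dn = 1.5028 m

1.5028


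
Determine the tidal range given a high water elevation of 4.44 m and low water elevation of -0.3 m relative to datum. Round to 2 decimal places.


Tidal range = High water - Low water
Tidal range = 4.44 - (-0.3)
Tidal range = 4.74 m

4.74


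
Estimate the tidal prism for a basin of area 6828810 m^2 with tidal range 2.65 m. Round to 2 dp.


Tidal prism = Area * Tidal range
P = 6828810 * 2.65
P = 18096346.50 m^3

18096346.50


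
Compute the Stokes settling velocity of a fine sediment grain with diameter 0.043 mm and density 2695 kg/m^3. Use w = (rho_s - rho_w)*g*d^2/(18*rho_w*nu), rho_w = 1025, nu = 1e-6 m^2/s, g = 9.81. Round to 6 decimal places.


w = (rho_s - rho_w) * g * d^2 / (18 * rho_w * nu)
d = 0.043 mm = 0.000043 m
rho_s - rho_w = 2695 - 1025 = 1670
Numerator = 1670 * 9.81 * (0.000043)^2 = 0.000030291612
Denominator = 18 * 1025 * 1e-6 = 0.018450
w = 0.001642 m/s

0.001642


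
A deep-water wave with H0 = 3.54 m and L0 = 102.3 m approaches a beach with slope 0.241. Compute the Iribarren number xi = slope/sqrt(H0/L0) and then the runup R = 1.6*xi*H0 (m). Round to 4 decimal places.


xi = slope / sqrt(H0/L0)
H0/L0 = 3.54/102.3 = 0.034604
sqrt(0.034604) = 0.186022
xi = 0.241 / 0.186022 = 1.295547
R = 1.6 * xi * H0 = 1.6 * 1.295547 * 3.54
R = 7.3380 m

7.3380


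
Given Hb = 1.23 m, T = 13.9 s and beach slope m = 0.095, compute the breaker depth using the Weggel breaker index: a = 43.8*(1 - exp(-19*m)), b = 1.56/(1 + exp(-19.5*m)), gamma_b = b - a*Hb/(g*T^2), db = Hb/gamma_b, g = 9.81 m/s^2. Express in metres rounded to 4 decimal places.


a = 43.8 * (1 - exp(-19 * m))
exp(-19 * 0.095) = exp(-1.8050) = 0.164474
a = 43.8 * (1 - 0.164474) = 36.596019
b = 1.56 / (1 + exp(-19.5 * m))
exp(-19.5 * 0.095) = exp(-1.8525) = 0.156845
b = 1.56 / (1 + 0.156845) = 1.348496
Hb / (g * T^2) = 1.23 / (9.81 * 13.9^2) = 1.23 / 1895.3901 = 0.00064894
gamma_b = b - a * Hb/(g*T^2) = 1.348496 - 36.596019 * 0.00064894 = 1.324747
db = Hb / gamma_b = 1.23 / 1.324747
db = 0.9285 m

0.9285


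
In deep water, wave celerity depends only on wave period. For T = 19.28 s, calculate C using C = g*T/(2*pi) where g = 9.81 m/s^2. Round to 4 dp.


We use the deep-water celerity formula:
C = g * T / (2 * pi)
C = 9.81 * 19.28 / (2 * 3.14159...)
C = 189.136800 / 6.283185
C = 30.1021 m/s

30.1021


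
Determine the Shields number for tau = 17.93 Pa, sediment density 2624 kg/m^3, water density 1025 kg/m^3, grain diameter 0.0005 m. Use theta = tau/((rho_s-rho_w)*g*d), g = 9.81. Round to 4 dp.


theta = tau / ((rho_s - rho_w) * g * d)
rho_s - rho_w = 2624 - 1025 = 1599
Denominator = 1599 * 9.81 * 0.0005 = 7.843095
theta = 17.93 / 7.843095
theta = 2.2861

2.2861


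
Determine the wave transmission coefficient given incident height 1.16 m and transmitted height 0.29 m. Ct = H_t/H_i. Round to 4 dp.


Ct = H_t / H_i
Ct = 0.29 / 1.16
Ct = 0.2500

0.2500


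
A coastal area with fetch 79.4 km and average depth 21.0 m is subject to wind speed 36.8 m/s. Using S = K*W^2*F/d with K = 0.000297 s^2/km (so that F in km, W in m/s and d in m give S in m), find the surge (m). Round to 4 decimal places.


S = K * W^2 * F / d
W^2 = 36.8^2 = 1354.24
S = 0.000297 * 1354.24 * 79.4 / 21.0
Numerator = 0.000297 * 1354.24 * 79.4 = 31.935417
S = 31.935417 / 21.0 = 1.5207 m

1.5207


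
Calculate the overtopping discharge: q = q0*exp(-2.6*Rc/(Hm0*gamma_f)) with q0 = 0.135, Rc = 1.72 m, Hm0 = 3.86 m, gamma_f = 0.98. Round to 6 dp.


q = q0 * exp(-2.6 * Rc / (Hm0 * gamma_f))
Exponent = -2.6 * 1.72 / (3.86 * 0.98)
= -2.6 * 1.72 / 3.7828
= -1.182193
exp(-1.182193) = 0.306606
q = 0.135 * 0.306606
q = 0.041392 m^3/s/m

0.041392


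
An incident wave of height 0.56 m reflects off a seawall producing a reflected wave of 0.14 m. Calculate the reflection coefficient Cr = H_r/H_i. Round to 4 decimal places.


Cr = H_r / H_i
Cr = 0.14 / 0.56
Cr = 0.2500

0.2500


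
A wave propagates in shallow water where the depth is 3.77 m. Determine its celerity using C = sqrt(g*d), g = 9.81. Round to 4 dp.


Using the shallow-water approximation:
C = sqrt(g * d) = sqrt(9.81 * 3.77)
C = sqrt(36.9837)
C = 6.0814 m/s

6.0814


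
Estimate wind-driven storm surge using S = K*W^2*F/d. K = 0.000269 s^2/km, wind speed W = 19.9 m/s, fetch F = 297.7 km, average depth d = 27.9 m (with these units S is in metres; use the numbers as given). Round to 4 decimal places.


S = K * W^2 * F / d
W^2 = 19.9^2 = 396.01
S = 0.000269 * 396.01 * 297.7 / 27.9
Numerator = 0.000269 * 396.01 * 297.7 = 31.712996
S = 31.712996 / 27.9 = 1.1367 m

1.1367


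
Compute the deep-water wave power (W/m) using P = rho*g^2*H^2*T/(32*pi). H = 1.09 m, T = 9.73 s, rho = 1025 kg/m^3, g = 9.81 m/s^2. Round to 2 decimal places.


P = rho * g^2 * H^2 * T / (32 * pi)
P = 1025 * 9.81^2 * 1.09^2 * 9.73 / (32 * pi)
P = 1025 * 96.2361 * 1.1881 * 9.73 / 100.53096
P = 11343.00 W/m

11343.00


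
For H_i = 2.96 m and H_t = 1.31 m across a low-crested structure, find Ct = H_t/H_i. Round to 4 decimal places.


Ct = H_t / H_i
Ct = 1.31 / 2.96
Ct = 0.4426

0.4426


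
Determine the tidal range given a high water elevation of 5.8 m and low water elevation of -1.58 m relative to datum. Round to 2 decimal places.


Tidal range = High water - Low water
Tidal range = 5.8 - (-1.58)
Tidal range = 7.38 m

7.38


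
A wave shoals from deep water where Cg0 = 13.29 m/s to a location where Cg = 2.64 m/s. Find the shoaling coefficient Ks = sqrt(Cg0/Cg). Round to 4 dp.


Ks = sqrt(Cg0 / Cg)
Ks = sqrt(13.29 / 2.64)
Ks = sqrt(5.0341)
Ks = 2.2437

2.2437


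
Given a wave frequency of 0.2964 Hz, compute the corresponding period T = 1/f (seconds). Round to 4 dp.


T = 1 / f
T = 1 / 0.2964
T = 3.3738 s

3.3738


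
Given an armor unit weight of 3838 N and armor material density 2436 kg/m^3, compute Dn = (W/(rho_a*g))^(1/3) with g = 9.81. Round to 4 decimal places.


V = W / (rho_a * g)
V = 3838 / (2436 * 9.81)
V = 3838 / 23897.16
V = 0.160605 m^3
Dn = V^(1/3) = 0.160605^(1/3)
Dn = 0.5436 m

0.5436


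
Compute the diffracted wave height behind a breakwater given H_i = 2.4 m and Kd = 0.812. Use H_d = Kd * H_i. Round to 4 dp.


H_d = Kd * H_i
H_d = 0.812 * 2.4
H_d = 1.9488 m

1.9488


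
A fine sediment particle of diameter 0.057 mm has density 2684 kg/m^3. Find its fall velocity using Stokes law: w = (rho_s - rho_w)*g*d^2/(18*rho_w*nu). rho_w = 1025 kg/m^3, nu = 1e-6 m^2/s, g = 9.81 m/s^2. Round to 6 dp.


w = (rho_s - rho_w) * g * d^2 / (18 * rho_w * nu)
d = 0.057 mm = 0.000057 m
rho_s - rho_w = 2684 - 1025 = 1659
Numerator = 1659 * 9.81 * (0.000057)^2 = 0.000052876793
Denominator = 18 * 1025 * 1e-6 = 0.018450
w = 0.002866 m/s

0.002866


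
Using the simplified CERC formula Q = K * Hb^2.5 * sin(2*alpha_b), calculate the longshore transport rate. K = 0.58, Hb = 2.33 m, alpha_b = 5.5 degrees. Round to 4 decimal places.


Q = K * Hb^2.5 * sin(2 * alpha_b)
Hb^2.5 = 2.33^2.5 = 8.286856
sin(2 * 5.5) = sin(11.0) = 0.190809
Q = 0.58 * 8.286856 * 0.190809
Q = 0.9171 m^3/s

0.9171


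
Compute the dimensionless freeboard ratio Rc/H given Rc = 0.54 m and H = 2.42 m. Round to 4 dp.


Relative freeboard = Rc / H
= 0.54 / 2.42
= 0.2231

0.2231


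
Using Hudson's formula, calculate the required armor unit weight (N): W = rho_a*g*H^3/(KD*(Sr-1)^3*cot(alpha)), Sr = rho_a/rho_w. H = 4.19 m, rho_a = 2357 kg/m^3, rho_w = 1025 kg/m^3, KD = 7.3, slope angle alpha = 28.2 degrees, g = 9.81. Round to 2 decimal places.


Sr = rho_a / rho_w = 2357 / 1025 = 2.299512
(Sr - 1) = 1.299512
(Sr - 1)^3 = 2.194528
cot(28.2) = 1 / tan(28.2) = 1 / 0.536195 = 1.864992
Numerator = 2357 * 9.81 * 4.19^3 = 1700868.1894
Denominator = 7.3 * 2.194528 * 1.864992 = 29.877272
W = 1700868.1894 / 29.877272
W = 56928.50 N

56928.50


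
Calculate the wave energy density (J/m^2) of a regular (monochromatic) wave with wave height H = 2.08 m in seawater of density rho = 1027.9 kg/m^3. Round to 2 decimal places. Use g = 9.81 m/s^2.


E = (1/8) * rho * g * H^2
E = (1/8) * 1027.9 * 9.81 * 2.08^2
E = 0.125 * 1027.9 * 9.81 * 4.3264
E = 5453.26 J/m^2

5453.26


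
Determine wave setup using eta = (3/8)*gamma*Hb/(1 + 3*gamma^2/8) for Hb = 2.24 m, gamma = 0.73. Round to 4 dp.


eta = (3/8) * gamma * Hb / (1 + 3*gamma^2/8)
Numerator = (3/8) * 0.73 * 2.24 = 0.613200
Denominator = 1 + 3*0.73^2/8 = 1 + 0.199838 = 1.199838
eta = 0.613200 / 1.199838
eta = 0.5111 m

0.5111


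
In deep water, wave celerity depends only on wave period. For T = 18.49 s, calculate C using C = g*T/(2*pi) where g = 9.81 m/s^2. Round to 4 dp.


We use the deep-water celerity formula:
C = g * T / (2 * pi)
C = 9.81 * 18.49 / (2 * 3.14159...)
C = 181.386900 / 6.283185
C = 28.8686 m/s

28.8686


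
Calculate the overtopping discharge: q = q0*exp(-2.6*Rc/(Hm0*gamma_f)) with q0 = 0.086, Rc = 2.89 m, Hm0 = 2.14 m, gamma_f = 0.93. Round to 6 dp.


q = q0 * exp(-2.6 * Rc / (Hm0 * gamma_f))
Exponent = -2.6 * 2.89 / (2.14 * 0.93)
= -2.6 * 2.89 / 1.9902
= -3.775500
exp(-3.775500) = 0.022926
q = 0.086 * 0.022926
q = 0.001972 m^3/s/m

0.001972


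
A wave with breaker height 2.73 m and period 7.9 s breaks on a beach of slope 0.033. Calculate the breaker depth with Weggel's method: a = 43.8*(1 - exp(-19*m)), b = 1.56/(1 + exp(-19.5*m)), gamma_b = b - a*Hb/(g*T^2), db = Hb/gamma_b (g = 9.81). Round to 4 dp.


a = 43.8 * (1 - exp(-19 * m))
exp(-19 * 0.033) = exp(-0.6270) = 0.534192
a = 43.8 * (1 - 0.534192) = 20.402391
b = 1.56 / (1 + exp(-19.5 * m))
exp(-19.5 * 0.033) = exp(-0.6435) = 0.525450
b = 1.56 / (1 + 0.525450) = 1.022649
Hb / (g * T^2) = 2.73 / (9.81 * 7.9^2) = 2.73 / 612.2421 = 0.00445902
gamma_b = b - a * Hb/(g*T^2) = 1.022649 - 20.402391 * 0.00445902 = 0.931674
db = Hb / gamma_b = 2.73 / 0.931674
db = 2.9302 m

2.9302


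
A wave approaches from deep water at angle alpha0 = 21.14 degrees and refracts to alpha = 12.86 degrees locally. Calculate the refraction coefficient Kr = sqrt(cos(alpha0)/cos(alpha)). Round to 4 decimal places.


Kr = sqrt(cos(alpha0) / cos(alpha))
cos(21.14) = 0.932702
cos(12.86) = 0.974917
Kr = sqrt(0.932702 / 0.974917)
Kr = sqrt(0.956699)
Kr = 0.9781

0.9781


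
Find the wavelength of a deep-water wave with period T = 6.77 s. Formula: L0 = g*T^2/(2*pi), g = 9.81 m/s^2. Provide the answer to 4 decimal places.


L0 = g * T^2 / (2 * pi)
L0 = 9.81 * 6.77^2 / (2 * pi)
L0 = 9.81 * 45.8329 / 6.28319
L0 = 449.6207 / 6.28319
L0 = 71.5594 m

71.5594


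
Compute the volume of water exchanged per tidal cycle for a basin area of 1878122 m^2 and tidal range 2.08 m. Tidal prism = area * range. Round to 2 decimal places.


Tidal prism = Area * Tidal range
P = 1878122 * 2.08
P = 3906493.76 m^3

3906493.76


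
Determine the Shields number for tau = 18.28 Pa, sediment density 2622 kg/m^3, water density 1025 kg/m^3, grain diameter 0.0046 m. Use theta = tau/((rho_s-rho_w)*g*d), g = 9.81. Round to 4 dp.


theta = tau / ((rho_s - rho_w) * g * d)
rho_s - rho_w = 2622 - 1025 = 1597
Denominator = 1597 * 9.81 * 0.0046 = 72.066222
theta = 18.28 / 72.066222
theta = 0.2537

0.2537


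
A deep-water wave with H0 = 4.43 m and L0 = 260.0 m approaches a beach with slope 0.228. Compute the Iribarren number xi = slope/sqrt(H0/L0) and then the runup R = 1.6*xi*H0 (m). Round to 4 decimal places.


xi = slope / sqrt(H0/L0)
H0/L0 = 4.43/260.0 = 0.017038
sqrt(0.017038) = 0.130531
xi = 0.228 / 0.130531 = 1.746705
R = 1.6 * xi * H0 = 1.6 * 1.746705 * 4.43
R = 12.3806 m

12.3806


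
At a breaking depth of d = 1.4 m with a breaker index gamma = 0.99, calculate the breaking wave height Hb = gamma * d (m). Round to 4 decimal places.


Hb = gamma * d
Hb = 0.99 * 1.4
Hb = 1.3860 m

1.3860


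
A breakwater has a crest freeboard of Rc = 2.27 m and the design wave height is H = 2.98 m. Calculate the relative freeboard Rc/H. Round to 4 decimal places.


Relative freeboard = Rc / H
= 2.27 / 2.98
= 0.7617

0.7617


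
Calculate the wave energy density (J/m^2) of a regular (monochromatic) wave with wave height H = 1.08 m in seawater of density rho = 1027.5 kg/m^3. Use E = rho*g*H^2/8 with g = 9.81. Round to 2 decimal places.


E = (1/8) * rho * g * H^2
E = (1/8) * 1027.5 * 9.81 * 1.08^2
E = 0.125 * 1027.5 * 9.81 * 1.1664
E = 1469.63 J/m^2

1469.63


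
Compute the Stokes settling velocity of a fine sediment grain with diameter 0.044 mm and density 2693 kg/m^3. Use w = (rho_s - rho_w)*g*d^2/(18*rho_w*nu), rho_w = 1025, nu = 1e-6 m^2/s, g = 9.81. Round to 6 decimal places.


w = (rho_s - rho_w) * g * d^2 / (18 * rho_w * nu)
d = 0.044 mm = 0.000044 m
rho_s - rho_w = 2693 - 1025 = 1668
Numerator = 1668 * 9.81 * (0.000044)^2 = 0.000031678923
Denominator = 18 * 1025 * 1e-6 = 0.018450
w = 0.001717 m/s

0.001717


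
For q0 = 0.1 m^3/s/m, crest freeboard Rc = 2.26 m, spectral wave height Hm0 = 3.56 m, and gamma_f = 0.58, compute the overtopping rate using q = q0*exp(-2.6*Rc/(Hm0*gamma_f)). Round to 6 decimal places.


q = q0 * exp(-2.6 * Rc / (Hm0 * gamma_f))
Exponent = -2.6 * 2.26 / (3.56 * 0.58)
= -2.6 * 2.26 / 2.0648
= -2.845796
exp(-2.845796) = 0.058088
q = 0.1 * 0.058088
q = 0.005809 m^3/s/m

0.005809


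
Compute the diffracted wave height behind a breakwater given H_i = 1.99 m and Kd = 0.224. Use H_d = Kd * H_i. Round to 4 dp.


H_d = Kd * H_i
H_d = 0.224 * 1.99
H_d = 0.4458 m

0.4458


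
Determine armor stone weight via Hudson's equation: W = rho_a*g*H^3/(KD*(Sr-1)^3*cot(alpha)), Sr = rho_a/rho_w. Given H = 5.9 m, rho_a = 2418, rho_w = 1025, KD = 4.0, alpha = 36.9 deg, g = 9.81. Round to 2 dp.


Sr = rho_a / rho_w = 2418 / 1025 = 2.359024
(Sr - 1) = 1.359024
(Sr - 1)^3 = 2.510046
cot(36.9) = 1 / tan(36.9) = 1 / 0.750821 = 1.331875
Numerator = 2418 * 9.81 * 5.9^3 = 4871708.9998
Denominator = 4.0 * 2.510046 * 1.331875 = 13.372272
W = 4871708.9998 / 13.372272
W = 364314.24 N

364314.24


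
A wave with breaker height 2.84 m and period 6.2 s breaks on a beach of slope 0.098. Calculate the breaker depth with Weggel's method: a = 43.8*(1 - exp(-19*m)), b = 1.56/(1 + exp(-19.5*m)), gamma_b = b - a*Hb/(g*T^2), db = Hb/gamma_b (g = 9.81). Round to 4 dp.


a = 43.8 * (1 - exp(-19 * m))
exp(-19 * 0.098) = exp(-1.8620) = 0.155362
a = 43.8 * (1 - 0.155362) = 36.995162
b = 1.56 / (1 + exp(-19.5 * m))
exp(-19.5 * 0.098) = exp(-1.9110) = 0.147932
b = 1.56 / (1 + 0.147932) = 1.358965
Hb / (g * T^2) = 2.84 / (9.81 * 6.2^2) = 2.84 / 377.0964 = 0.00753123
gamma_b = b - a * Hb/(g*T^2) = 1.358965 - 36.995162 * 0.00753123 = 1.080346
db = Hb / gamma_b = 2.84 / 1.080346
db = 2.6288 m

2.6288


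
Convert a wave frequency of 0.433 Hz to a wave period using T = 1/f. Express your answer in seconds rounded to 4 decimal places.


T = 1 / f
T = 1 / 0.433
T = 2.3095 s

2.3095


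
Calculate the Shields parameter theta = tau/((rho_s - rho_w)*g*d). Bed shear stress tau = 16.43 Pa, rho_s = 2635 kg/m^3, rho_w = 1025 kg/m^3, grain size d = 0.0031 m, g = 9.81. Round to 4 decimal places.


theta = tau / ((rho_s - rho_w) * g * d)
rho_s - rho_w = 2635 - 1025 = 1610
Denominator = 1610 * 9.81 * 0.0031 = 48.961710
theta = 16.43 / 48.961710
theta = 0.3356

0.3356


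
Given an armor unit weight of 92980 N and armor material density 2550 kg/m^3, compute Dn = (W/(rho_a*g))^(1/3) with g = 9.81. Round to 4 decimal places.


V = W / (rho_a * g)
V = 92980 / (2550 * 9.81)
V = 92980 / 25015.50
V = 3.716896 m^3
Dn = V^(1/3) = 3.716896^(1/3)
Dn = 1.5490 m

1.5490


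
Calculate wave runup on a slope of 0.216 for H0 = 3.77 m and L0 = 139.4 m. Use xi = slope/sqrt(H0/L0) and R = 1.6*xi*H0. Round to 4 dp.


xi = slope / sqrt(H0/L0)
H0/L0 = 3.77/139.4 = 0.027044
sqrt(0.027044) = 0.164452
xi = 0.216 / 0.164452 = 1.313453
R = 1.6 * xi * H0 = 1.6 * 1.313453 * 3.77
R = 7.9227 m

7.9227


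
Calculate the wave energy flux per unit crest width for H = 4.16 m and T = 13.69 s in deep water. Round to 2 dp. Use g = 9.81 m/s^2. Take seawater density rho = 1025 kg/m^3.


P = rho * g^2 * H^2 * T / (32 * pi)
P = 1025 * 9.81^2 * 4.16^2 * 13.69 / (32 * pi)
P = 1025 * 96.2361 * 17.3056 * 13.69 / 100.53096
P = 232462.09 W/m

232462.09


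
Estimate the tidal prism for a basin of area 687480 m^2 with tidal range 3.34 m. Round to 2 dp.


Tidal prism = Area * Tidal range
P = 687480 * 3.34
P = 2296183.20 m^3

2296183.20


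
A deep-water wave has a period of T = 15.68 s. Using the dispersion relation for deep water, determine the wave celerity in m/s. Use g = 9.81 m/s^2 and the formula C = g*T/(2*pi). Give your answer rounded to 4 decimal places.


We use the deep-water celerity formula:
C = g * T / (2 * pi)
C = 9.81 * 15.68 / (2 * 3.14159...)
C = 153.820800 / 6.283185
C = 24.4813 m/s

24.4813


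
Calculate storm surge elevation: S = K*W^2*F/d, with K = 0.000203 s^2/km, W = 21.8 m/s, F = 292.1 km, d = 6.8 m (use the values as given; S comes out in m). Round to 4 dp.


S = K * W^2 * F / d
W^2 = 21.8^2 = 475.24
S = 0.000203 * 475.24 * 292.1 / 6.8
Numerator = 0.000203 * 475.24 * 292.1 = 28.179974
S = 28.179974 / 6.8 = 4.1441 m

4.1441


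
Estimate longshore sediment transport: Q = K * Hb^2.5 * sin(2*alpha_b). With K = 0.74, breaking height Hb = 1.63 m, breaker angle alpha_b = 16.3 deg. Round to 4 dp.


Q = K * Hb^2.5 * sin(2 * alpha_b)
Hb^2.5 = 1.63^2.5 = 3.392103
sin(2 * 16.3) = sin(32.6) = 0.538771
Q = 0.74 * 3.392103 * 0.538771
Q = 1.3524 m^3/s

1.3524


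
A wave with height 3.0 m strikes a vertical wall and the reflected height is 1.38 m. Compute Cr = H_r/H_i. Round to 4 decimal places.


Cr = H_r / H_i
Cr = 1.38 / 3.0
Cr = 0.4600

0.4600


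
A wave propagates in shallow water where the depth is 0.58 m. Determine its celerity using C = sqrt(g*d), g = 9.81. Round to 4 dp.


Using the shallow-water approximation:
C = sqrt(g * d) = sqrt(9.81 * 0.58)
C = sqrt(5.6898)
C = 2.3853 m/s

2.3853


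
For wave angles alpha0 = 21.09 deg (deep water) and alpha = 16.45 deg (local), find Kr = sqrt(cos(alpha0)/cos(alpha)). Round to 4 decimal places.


Kr = sqrt(cos(alpha0) / cos(alpha))
cos(21.09) = 0.933016
cos(16.45) = 0.959067
Kr = sqrt(0.933016 / 0.959067)
Kr = sqrt(0.972837)
Kr = 0.9863

0.9863


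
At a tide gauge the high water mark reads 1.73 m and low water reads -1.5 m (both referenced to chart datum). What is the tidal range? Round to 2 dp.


Tidal range = High water - Low water
Tidal range = 1.73 - (-1.5)
Tidal range = 3.23 m

3.23


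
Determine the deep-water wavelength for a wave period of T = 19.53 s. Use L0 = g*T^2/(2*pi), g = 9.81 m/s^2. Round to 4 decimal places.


L0 = g * T^2 / (2 * pi)
L0 = 9.81 * 19.53^2 / (2 * pi)
L0 = 9.81 * 381.4209 / 6.28319
L0 = 3741.7390 / 6.28319
L0 = 595.5163 m

595.5163


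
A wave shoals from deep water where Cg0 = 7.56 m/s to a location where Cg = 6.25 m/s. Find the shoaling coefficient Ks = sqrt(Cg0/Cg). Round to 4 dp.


Ks = sqrt(Cg0 / Cg)
Ks = sqrt(7.56 / 6.25)
Ks = sqrt(1.2096)
Ks = 1.0998

1.0998


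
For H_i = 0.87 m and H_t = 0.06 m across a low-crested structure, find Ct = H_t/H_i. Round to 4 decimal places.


Ct = H_t / H_i
Ct = 0.06 / 0.87
Ct = 0.0690

0.0690


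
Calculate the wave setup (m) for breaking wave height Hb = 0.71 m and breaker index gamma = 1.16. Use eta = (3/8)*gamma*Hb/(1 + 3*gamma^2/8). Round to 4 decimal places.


eta = (3/8) * gamma * Hb / (1 + 3*gamma^2/8)
Numerator = (3/8) * 1.16 * 0.71 = 0.308850
Denominator = 1 + 3*1.16^2/8 = 1 + 0.504600 = 1.504600
eta = 0.308850 / 1.504600
eta = 0.2053 m

0.2053


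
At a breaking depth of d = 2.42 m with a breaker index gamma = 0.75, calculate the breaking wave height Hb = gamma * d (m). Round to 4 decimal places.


Hb = gamma * d
Hb = 0.75 * 2.42
Hb = 1.8150 m

1.8150


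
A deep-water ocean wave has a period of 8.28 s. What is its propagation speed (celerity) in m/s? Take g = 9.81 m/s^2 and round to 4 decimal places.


We use the deep-water celerity formula:
C = g * T / (2 * pi)
C = 9.81 * 8.28 / (2 * 3.14159...)
C = 81.226800 / 6.283185
C = 12.9276 m/s

12.9276


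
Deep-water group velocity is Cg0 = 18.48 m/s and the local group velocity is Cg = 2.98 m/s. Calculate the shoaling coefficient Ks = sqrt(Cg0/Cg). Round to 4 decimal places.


Ks = sqrt(Cg0 / Cg)
Ks = sqrt(18.48 / 2.98)
Ks = sqrt(6.2013)
Ks = 2.4902

2.4902


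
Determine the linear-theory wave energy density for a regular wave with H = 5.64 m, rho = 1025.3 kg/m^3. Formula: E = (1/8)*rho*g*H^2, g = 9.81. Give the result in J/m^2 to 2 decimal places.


E = (1/8) * rho * g * H^2
E = (1/8) * 1025.3 * 9.81 * 5.64^2
E = 0.125 * 1025.3 * 9.81 * 31.8096
E = 39993.39 J/m^2

39993.39


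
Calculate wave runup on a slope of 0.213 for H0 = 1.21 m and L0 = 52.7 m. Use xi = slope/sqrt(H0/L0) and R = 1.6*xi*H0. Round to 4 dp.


xi = slope / sqrt(H0/L0)
H0/L0 = 1.21/52.7 = 0.022960
sqrt(0.022960) = 0.151526
xi = 0.213 / 0.151526 = 1.405699
R = 1.6 * xi * H0 = 1.6 * 1.405699 * 1.21
R = 2.7214 m

2.7214


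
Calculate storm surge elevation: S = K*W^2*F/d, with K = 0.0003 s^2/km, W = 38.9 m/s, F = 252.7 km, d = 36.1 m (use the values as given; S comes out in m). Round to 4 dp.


S = K * W^2 * F / d
W^2 = 38.9^2 = 1513.21
S = 0.0003 * 1513.21 * 252.7 / 36.1
Numerator = 0.0003 * 1513.21 * 252.7 = 114.716450
S = 114.716450 / 36.1 = 3.1777 m

3.1777


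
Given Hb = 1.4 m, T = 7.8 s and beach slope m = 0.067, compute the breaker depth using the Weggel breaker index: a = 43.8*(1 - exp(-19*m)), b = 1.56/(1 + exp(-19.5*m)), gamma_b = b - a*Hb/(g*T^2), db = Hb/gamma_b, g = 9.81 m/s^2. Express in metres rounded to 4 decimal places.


a = 43.8 * (1 - exp(-19 * m))
exp(-19 * 0.067) = exp(-1.2730) = 0.279990
a = 43.8 * (1 - 0.279990) = 31.536421
b = 1.56 / (1 + exp(-19.5 * m))
exp(-19.5 * 0.067) = exp(-1.3065) = 0.270766
b = 1.56 / (1 + 0.270766) = 1.227606
Hb / (g * T^2) = 1.4 / (9.81 * 7.8^2) = 1.4 / 596.8404 = 0.00234569
gamma_b = b - a * Hb/(g*T^2) = 1.227606 - 31.536421 * 0.00234569 = 1.153631
db = Hb / gamma_b = 1.4 / 1.153631
db = 1.2136 m

1.2136


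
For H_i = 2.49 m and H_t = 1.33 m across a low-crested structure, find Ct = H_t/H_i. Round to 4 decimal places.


Ct = H_t / H_i
Ct = 1.33 / 2.49
Ct = 0.5341

0.5341


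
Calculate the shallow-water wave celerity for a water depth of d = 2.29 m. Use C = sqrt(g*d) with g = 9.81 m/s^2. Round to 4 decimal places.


Using the shallow-water approximation:
C = sqrt(g * d) = sqrt(9.81 * 2.29)
C = sqrt(22.4649)
C = 4.7397 m/s

4.7397


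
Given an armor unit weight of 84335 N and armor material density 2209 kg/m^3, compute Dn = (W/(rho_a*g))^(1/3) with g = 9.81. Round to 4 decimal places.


V = W / (rho_a * g)
V = 84335 / (2209 * 9.81)
V = 84335 / 21670.29
V = 3.891734 m^3
Dn = V^(1/3) = 3.891734^(1/3)
Dn = 1.5729 m

1.5729


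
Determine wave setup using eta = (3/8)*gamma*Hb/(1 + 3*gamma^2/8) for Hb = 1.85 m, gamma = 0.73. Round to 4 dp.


eta = (3/8) * gamma * Hb / (1 + 3*gamma^2/8)
Numerator = (3/8) * 0.73 * 1.85 = 0.506437
Denominator = 1 + 3*0.73^2/8 = 1 + 0.199838 = 1.199838
eta = 0.506437 / 1.199838
eta = 0.4221 m

0.4221


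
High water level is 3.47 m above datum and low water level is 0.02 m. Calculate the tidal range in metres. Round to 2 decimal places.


Tidal range = High water - Low water
Tidal range = 3.47 - (0.02)
Tidal range = 3.45 m

3.45


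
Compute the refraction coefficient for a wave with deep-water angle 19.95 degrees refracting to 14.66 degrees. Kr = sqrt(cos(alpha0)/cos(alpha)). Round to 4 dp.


Kr = sqrt(cos(alpha0) / cos(alpha))
cos(19.95) = 0.939991
cos(14.66) = 0.967445
Kr = sqrt(0.939991 / 0.967445)
Kr = sqrt(0.971622)
Kr = 0.9857

0.9857


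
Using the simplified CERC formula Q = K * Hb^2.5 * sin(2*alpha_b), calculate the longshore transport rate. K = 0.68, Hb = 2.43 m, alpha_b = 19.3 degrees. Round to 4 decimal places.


Q = K * Hb^2.5 * sin(2 * alpha_b)
Hb^2.5 = 2.43^2.5 = 9.204828
sin(2 * 19.3) = sin(38.6) = 0.623880
Q = 0.68 * 9.204828 * 0.623880
Q = 3.9050 m^3/s

3.9050


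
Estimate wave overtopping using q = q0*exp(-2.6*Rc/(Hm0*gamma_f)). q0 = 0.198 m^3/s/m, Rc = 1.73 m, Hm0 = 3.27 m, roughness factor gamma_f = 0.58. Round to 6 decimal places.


q = q0 * exp(-2.6 * Rc / (Hm0 * gamma_f))
Exponent = -2.6 * 1.73 / (3.27 * 0.58)
= -2.6 * 1.73 / 1.8966
= -2.371612
exp(-2.371612) = 0.093330
q = 0.198 * 0.093330
q = 0.018479 m^3/s/m

0.018479


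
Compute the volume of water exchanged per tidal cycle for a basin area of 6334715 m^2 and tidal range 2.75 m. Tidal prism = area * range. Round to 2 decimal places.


Tidal prism = Area * Tidal range
P = 6334715 * 2.75
P = 17420466.25 m^3

17420466.25


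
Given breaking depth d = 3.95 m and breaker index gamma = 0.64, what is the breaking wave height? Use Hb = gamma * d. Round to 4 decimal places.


Hb = gamma * d
Hb = 0.64 * 3.95
Hb = 2.5280 m

2.5280


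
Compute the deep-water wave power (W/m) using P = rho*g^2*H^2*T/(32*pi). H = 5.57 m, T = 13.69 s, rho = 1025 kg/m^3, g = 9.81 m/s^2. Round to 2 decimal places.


P = rho * g^2 * H^2 * T / (32 * pi)
P = 1025 * 9.81^2 * 5.57^2 * 13.69 / (32 * pi)
P = 1025 * 96.2361 * 31.0249 * 13.69 / 100.53096
P = 416750.25 W/m

416750.25


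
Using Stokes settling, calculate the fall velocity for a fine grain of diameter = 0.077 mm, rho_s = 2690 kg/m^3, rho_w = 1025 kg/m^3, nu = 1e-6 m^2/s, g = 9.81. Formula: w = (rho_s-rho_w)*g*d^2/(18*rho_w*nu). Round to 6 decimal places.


w = (rho_s - rho_w) * g * d^2 / (18 * rho_w * nu)
d = 0.077 mm = 0.000077 m
rho_s - rho_w = 2690 - 1025 = 1665
Numerator = 1665 * 9.81 * (0.000077)^2 = 0.000096842211
Denominator = 18 * 1025 * 1e-6 = 0.018450
w = 0.005249 m/s

0.005249


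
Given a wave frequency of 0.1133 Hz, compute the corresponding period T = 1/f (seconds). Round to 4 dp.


T = 1 / f
T = 1 / 0.1133
T = 8.8261 s

8.8261


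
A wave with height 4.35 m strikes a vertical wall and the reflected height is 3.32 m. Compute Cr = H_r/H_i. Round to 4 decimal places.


Cr = H_r / H_i
Cr = 3.32 / 4.35
Cr = 0.7632

0.7632


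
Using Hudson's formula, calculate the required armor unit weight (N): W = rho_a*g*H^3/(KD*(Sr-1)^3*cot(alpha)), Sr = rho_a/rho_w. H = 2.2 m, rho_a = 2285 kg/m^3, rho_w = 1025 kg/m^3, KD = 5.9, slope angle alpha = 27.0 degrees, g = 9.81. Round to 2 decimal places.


Sr = rho_a / rho_w = 2285 / 1025 = 2.229268
(Sr - 1) = 1.229268
(Sr - 1)^3 = 1.857548
cot(27.0) = 1 / tan(27.0) = 1 / 0.509525 = 1.962611
Numerator = 2285 * 9.81 * 2.2^3 = 238683.9708
Denominator = 5.9 * 1.857548 * 1.962611 = 21.509295
W = 238683.9708 / 21.509295
W = 11096.78 N

11096.78


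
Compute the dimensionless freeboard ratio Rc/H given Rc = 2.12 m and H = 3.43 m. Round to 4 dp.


Relative freeboard = Rc / H
= 2.12 / 3.43
= 0.6181

0.6181


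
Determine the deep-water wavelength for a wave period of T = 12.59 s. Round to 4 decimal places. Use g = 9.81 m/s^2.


L0 = g * T^2 / (2 * pi)
L0 = 9.81 * 12.59^2 / (2 * pi)
L0 = 9.81 * 158.5081 / 6.28319
L0 = 1554.9645 / 6.28319
L0 = 247.4803 m

247.4803


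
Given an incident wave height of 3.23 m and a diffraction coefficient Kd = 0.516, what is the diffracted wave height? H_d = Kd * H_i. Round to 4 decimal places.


H_d = Kd * H_i
H_d = 0.516 * 3.23
H_d = 1.6667 m

1.6667


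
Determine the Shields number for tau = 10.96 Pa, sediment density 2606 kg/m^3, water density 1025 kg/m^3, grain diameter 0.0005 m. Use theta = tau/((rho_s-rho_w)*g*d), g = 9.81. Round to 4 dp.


theta = tau / ((rho_s - rho_w) * g * d)
rho_s - rho_w = 2606 - 1025 = 1581
Denominator = 1581 * 9.81 * 0.0005 = 7.754805
theta = 10.96 / 7.754805
theta = 1.4133

1.4133


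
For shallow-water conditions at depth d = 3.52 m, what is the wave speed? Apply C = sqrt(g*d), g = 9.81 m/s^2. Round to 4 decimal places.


Using the shallow-water approximation:
C = sqrt(g * d) = sqrt(9.81 * 3.52)
C = sqrt(34.5312)
C = 5.8763 m/s

5.8763
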